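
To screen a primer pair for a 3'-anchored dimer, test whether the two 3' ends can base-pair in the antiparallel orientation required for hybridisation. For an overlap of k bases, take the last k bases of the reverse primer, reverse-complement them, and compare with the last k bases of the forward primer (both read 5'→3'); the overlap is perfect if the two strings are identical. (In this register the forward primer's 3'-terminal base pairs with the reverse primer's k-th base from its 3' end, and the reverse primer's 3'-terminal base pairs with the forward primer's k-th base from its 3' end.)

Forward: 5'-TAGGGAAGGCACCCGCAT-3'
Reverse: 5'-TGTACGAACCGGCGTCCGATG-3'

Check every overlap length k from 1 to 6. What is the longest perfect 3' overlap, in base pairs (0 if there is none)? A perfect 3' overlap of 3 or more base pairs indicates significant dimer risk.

Last 6 bases (5'→3') — forward …CCGCAT, reverse …CCGATG.
Reverse complement of the reverse primer's last 6 bases: CATCGG; its first k bases are the reverse complement of the reverse primer's last k bases, so a perfect k-base overlap needs the forward primer's last k bases to equal them.
Comparing (forward last k vs required): k=1: T vs C ✗; k=2: AT vs CA ✗; k=3: CAT vs CAT ✓; k=4: GCAT vs CATC ✗; k=5: CGCAT vs CATCG ✗; k=6: CCGCAT vs CATCGG ✗.
Only k = 3 is perfect, so the longest perfect 3' overlap is 3.

Longest perfect overlap: 3 complementary base pairs; significant dimer risk (threshold 3).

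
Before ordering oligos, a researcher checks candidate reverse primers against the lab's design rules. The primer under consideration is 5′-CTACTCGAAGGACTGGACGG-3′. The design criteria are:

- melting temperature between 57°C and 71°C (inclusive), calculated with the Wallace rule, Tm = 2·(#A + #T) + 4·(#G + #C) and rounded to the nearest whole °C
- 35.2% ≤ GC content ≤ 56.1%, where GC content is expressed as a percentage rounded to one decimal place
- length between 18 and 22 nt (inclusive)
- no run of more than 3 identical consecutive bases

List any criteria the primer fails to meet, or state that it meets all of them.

Base counts: A=5, T=3, G=7, C=5 (length 20).
Tm: Tm = 2·8 + 4·12 = 64°C ✓
GC content: GC 12/20 = 60.0%, outside 35.2–56.1% ✗
length: length 20 ✓
homopolymer run: longest run = 2 ✓

Fails: GC content.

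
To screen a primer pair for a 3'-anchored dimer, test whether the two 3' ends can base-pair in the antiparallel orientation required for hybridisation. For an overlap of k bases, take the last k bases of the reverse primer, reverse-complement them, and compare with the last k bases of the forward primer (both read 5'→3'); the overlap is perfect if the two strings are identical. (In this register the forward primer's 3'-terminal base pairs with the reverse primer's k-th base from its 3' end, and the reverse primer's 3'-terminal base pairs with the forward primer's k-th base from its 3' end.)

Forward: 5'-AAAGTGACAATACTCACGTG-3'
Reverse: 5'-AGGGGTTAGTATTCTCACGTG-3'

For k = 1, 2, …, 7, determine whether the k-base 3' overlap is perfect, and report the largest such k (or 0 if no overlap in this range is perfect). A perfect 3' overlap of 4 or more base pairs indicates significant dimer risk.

Last 7 bases (5'→3') — forward …TCACGTG, reverse …TCACGTG.
Reverse complement of the reverse primer's last 7 bases: CACGTGA; its first k bases are the reverse complement of the reverse primer's last k bases, so a perfect k-base overlap needs the forward primer's last k bases to equal them.
Comparing (forward last k vs required): k=1: G vs C ✗; k=2: TG vs CA ✗; k=3: GTG vs CAC ✗; k=4: CGTG vs CACG ✗; k=5: ACGTG vs CACGT ✗; k=6: CACGTG vs CACGTG ✓; k=7: TCACGTG vs CACGTGA ✗.
Only k = 6 is perfect, so the longest perfect 3' overlap is 6.

Longest perfect overlap: 6 complementary base pairs; significant dimer risk (threshold 4).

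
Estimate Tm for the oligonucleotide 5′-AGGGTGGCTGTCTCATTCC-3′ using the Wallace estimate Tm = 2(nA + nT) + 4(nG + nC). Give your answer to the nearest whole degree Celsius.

Base counts: A=2, T=6, G=6, C=5 (length 19).
Tm = 2·(2+6) + 4·(6+5) = 2·8 + 4·11 = 16 + 44 = 60°C.

60°C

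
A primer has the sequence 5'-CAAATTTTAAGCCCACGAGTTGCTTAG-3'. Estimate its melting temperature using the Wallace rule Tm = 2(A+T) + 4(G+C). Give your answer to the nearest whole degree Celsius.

76°C

Base counts: A=8, T=8, G=5, C=6 (length 27).
Tm = 2·(8+8) + 4·(5+6) = 2·16 + 4·11 = 32 + 44 = 76°C.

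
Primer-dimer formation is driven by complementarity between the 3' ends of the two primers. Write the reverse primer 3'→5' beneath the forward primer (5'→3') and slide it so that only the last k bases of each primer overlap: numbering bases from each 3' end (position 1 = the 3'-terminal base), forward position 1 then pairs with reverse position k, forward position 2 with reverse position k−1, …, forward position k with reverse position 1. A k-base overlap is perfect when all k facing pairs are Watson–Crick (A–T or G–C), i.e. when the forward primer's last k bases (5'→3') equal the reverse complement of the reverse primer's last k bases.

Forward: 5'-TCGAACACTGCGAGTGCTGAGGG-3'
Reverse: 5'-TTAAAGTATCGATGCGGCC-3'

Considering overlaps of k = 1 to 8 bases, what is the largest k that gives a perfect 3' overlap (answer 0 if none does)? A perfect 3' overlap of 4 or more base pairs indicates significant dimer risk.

Longest perfect overlap: 2 complementary base pairs; below the dimer-risk threshold (threshold 4).

Last 8 bases (5'→3') — forward …GCTGAGGG, reverse …ATGCGGCC.
Reverse complement of the reverse primer's last 8 bases: GGCCGCAT; its first k bases are the reverse complement of the reverse primer's last k bases, so a perfect k-base overlap needs the forward primer's last k bases to equal them.
Comparing (forward last k vs required): k=1: G vs G ✓; k=2: GG vs GG ✓; k=3: GGG vs GGC ✗; k=4: AGGG vs GGCC ✗; k=5: GAGGG vs GGCCG ✗; k=6: TGAGGG vs GGCCGC ✗; k=7: CTGAGGG vs GGCCGCA ✗; k=8: GCTGAGGG vs GGCCGCAT ✗.
Perfect overlaps at k = 1, 2; the largest is 2.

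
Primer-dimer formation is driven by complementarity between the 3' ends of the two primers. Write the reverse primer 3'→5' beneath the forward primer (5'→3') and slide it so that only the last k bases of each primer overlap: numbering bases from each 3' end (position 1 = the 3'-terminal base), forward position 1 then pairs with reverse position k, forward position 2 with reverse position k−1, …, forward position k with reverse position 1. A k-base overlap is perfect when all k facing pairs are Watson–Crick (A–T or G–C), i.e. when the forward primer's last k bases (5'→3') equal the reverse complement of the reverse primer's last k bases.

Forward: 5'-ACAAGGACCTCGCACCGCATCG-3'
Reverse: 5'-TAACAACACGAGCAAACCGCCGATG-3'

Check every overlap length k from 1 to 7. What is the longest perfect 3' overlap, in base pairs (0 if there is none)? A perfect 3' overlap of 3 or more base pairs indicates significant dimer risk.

Last 7 bases (5'→3') — forward …CGCATCG, reverse …GCCGATG.
Reverse complement of the reverse primer's last 7 bases: CATCGGC; its first k bases are the reverse complement of the reverse primer's last k bases, so a perfect k-base overlap needs the forward primer's last k bases to equal them.
Comparing (forward last k vs required): k=1: G vs C ✗; k=2: CG vs CA ✗; k=3: TCG vs CAT ✗; k=4: ATCG vs CATC ✗; k=5: CATCG vs CATCG ✓; k=6: GCATCG vs CATCGG ✗; k=7: CGCATCG vs CATCGGC ✗.
Only k = 5 is perfect, so the longest perfect 3' overlap is 5.

Longest perfect overlap: 5 complementary base pairs; significant dimer risk (threshold 3).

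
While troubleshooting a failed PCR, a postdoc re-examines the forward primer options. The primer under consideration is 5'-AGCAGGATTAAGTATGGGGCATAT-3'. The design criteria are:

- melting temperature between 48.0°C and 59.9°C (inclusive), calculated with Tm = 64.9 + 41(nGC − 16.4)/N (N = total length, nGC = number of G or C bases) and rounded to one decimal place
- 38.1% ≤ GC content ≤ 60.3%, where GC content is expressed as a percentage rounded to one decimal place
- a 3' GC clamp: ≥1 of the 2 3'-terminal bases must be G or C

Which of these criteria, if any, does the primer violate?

Base counts: A=8, T=6, G=8, C=2 (length 24).
Tm: Tm = 64.9 + 41·(10 − 16.4)/24 = 54.0°C ✓
GC content: GC 10/24 = 41.7% ✓
GC clamp: 3' end AT has 0 G/C, need ≥1 ✗

Fails: GC clamp.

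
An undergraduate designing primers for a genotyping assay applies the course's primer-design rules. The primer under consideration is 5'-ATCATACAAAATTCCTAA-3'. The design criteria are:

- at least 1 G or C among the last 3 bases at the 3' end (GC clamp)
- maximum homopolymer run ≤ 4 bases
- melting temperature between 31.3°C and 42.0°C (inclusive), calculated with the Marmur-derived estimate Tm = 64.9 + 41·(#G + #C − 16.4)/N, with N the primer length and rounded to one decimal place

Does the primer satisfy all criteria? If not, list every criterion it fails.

Base counts: A=9, T=5, G=0, C=4 (length 18).
GC clamp: 3' end TAA has 0 G/C, need ≥1 ✗
homopolymer run: longest run = 4 ✓
Tm: Tm = 64.9 + 41·(4 − 16.4)/18 = 36.7°C ✓

Fails: GC clamp.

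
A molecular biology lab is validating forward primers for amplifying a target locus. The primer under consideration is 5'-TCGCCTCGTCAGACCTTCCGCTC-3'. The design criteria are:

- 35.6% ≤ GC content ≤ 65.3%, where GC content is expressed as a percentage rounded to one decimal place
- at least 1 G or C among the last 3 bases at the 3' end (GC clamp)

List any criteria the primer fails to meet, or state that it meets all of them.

Meets all criteria.

Base counts: A=2, T=6, G=4, C=11 (length 23).
GC content: GC 15/23 = 65.2% ✓
GC clamp: 3' end CTC has 2 G/C ✓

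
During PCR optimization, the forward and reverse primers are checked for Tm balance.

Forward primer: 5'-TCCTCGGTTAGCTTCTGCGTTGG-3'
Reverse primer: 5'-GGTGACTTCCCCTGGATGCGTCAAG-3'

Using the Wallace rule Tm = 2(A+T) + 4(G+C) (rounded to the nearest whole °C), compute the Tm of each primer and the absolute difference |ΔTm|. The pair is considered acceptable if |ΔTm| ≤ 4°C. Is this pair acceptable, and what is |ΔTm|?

Forward: A=1 T=9 G=7 C=6 → Tm = 2·10 + 4·13 = 72°C.
Reverse: A=4 T=6 G=8 C=7 → Tm = 2·10 + 4·15 = 80°C.
|ΔTm| = |72 − 80| = 8°C, > 4°C.

|ΔTm| = 8°C; the pair is not acceptable.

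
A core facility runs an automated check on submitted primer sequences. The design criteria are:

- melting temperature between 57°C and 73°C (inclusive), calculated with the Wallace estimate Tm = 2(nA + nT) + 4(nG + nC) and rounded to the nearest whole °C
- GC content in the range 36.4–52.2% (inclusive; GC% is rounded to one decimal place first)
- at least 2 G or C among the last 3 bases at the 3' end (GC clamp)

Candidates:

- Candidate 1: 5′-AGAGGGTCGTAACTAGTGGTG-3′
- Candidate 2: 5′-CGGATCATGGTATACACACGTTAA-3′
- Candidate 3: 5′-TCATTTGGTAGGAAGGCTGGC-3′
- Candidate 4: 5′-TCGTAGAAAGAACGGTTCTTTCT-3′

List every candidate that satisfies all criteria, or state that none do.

None of the candidates satisfy all criteria.

Candidate 1 (21 nt, A=5 T=5 G=9 C=2): Tm = 2·10 + 4·11 = 64°C ✓; GC 11/21 = 52.4%, outside 36.4–52.2% ✗; 3' end GTG has 2 G/C ✓ — fails.
Candidate 2 (24 nt, A=8 T=6 G=5 C=5): Tm = 2·14 + 4·10 = 68°C ✓; GC 10/24 = 41.7% ✓; 3' end TAA has 0 G/C, need ≥2 ✗ — fails.
Candidate 3 (21 nt, A=4 T=6 G=8 C=3): Tm = 2·10 + 4·11 = 64°C ✓; GC 11/21 = 52.4%, outside 36.4–52.2% ✗; 3' end GGC has 3 G/C ✓ — fails.
Candidate 4 (23 nt, A=6 T=8 G=5 C=4): Tm = 2·14 + 4·9 = 64°C ✓; GC 9/23 = 39.1% ✓; 3' end TCT has 1 G/C, need ≥2 ✗ — fails.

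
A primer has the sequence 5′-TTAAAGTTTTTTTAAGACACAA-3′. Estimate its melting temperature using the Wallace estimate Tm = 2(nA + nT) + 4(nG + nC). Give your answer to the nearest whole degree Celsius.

Base counts: A=9, T=9, G=2, C=2 (length 22).
Tm = 2·(9+9) + 4·(2+2) = 2·18 + 4·4 = 36 + 16 = 52°C.

52°C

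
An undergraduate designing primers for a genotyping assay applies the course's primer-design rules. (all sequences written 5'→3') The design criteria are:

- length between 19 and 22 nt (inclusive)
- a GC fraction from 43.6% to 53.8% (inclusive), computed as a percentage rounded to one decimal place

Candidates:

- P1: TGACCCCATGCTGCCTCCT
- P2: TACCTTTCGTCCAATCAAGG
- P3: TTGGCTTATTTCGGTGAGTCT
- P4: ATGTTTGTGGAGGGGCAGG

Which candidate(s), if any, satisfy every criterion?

P2 only.

P1 (19 nt, A=2 T=5 G=3 C=9): length 19 ✓; GC 12/19 = 63.2%, outside 43.6–53.8% ✗ — fails.
P2 (20 nt, A=5 T=6 G=3 C=6): length 20 ✓; GC 9/20 = 45.0% ✓ — passes.
P3 (21 nt, A=2 T=10 G=6 C=3): length 21 ✓; GC 9/21 = 42.9%, outside 43.6–53.8% ✗ — fails.
P4 (19 nt, A=3 T=5 G=10 C=1): length 19 ✓; GC 11/19 = 57.9%, outside 43.6–53.8% ✗ — fails.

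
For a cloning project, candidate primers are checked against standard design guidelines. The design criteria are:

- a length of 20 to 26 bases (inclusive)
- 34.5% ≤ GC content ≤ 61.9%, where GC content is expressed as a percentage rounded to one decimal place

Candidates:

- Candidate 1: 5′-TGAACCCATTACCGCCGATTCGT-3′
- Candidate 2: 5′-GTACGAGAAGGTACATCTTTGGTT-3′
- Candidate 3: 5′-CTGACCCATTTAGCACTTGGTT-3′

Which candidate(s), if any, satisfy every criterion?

Candidate 1, Candidate 2 and Candidate 3.

Candidate 1 (23 nt, A=5 T=6 G=4 C=8): length 23 ✓; GC 12/23 = 52.2% ✓ — passes.
Candidate 2 (24 nt, A=6 T=8 G=7 C=3): length 24 ✓; GC 10/24 = 41.7% ✓ — passes.
Candidate 3 (22 nt, A=4 T=8 G=4 C=6): length 22 ✓; GC 10/22 = 45.5% ✓ — passes.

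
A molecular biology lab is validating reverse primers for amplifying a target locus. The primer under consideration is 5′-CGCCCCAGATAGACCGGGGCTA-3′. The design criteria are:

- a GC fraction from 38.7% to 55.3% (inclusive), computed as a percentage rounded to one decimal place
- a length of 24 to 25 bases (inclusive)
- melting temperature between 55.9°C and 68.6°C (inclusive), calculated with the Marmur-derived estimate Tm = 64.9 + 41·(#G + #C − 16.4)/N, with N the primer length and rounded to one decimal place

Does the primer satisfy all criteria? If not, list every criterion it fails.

Base counts: A=5, T=2, G=7, C=8 (length 22).
GC content: GC 15/22 = 68.2%, outside 38.7–55.3% ✗
length: length 22, outside 24–25 ✗
Tm: Tm = 64.9 + 41·(15 − 16.4)/22 = 62.3°C ✓

Fails: GC content, length.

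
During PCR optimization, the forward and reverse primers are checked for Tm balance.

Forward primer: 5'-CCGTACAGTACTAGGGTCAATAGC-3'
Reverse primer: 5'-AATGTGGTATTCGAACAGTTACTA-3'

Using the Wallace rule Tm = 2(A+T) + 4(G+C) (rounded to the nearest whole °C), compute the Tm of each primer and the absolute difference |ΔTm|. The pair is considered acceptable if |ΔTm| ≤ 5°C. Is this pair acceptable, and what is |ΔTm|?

|ΔTm| = 8°C; the pair is not acceptable.

Forward: A=7 T=5 G=6 C=6 → Tm = 2·12 + 4·12 = 72°C.
Reverse: A=8 T=8 G=5 C=3 → Tm = 2·16 + 4·8 = 64°C.
|ΔTm| = |72 − 64| = 8°C, > 5°C.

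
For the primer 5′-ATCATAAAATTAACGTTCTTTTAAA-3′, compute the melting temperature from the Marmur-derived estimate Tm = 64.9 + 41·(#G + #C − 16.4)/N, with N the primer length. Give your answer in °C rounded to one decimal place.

44.6°C

Base counts: A=11, T=10, G=1, C=3; G+C = 4, N = 25.
Tm = 64.9 + 41·(4 − 16.4)/25 = 64.9 + -508.40/25 = 44.6°C.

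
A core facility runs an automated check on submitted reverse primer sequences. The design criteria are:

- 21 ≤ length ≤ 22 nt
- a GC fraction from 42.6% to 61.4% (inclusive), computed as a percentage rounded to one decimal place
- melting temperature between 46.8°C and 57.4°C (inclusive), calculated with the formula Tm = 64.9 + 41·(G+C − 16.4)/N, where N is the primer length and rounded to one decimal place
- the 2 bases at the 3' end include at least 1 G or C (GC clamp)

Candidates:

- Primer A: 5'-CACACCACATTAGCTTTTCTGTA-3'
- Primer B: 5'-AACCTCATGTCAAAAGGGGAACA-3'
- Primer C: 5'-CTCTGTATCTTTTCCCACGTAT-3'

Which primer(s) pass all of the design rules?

Primer A (23 nt, A=6 T=8 G=2 C=7): length 23, outside 21–22 ✗; GC 9/23 = 39.1%, outside 42.6–61.4% ✗; Tm = 64.9 + 41·(9 − 16.4)/23 = 51.7°C ✓; 3' end TA has 0 G/C, need ≥1 ✗ — fails.
Primer B (23 nt, A=10 T=3 G=5 C=5): length 23, outside 21–22 ✗; GC 10/23 = 43.5% ✓; Tm = 64.9 + 41·(10 − 16.4)/23 = 53.5°C ✓; 3' end CA has 1 G/C ✓ — fails.
Primer C (22 nt, A=3 T=10 G=2 C=7): length 22 ✓; GC 9/22 = 40.9%, outside 42.6–61.4% ✗; Tm = 64.9 + 41·(9 − 16.4)/22 = 51.1°C ✓; 3' end AT has 0 G/C, need ≥1 ✗ — fails.

None of the candidates satisfy all criteria.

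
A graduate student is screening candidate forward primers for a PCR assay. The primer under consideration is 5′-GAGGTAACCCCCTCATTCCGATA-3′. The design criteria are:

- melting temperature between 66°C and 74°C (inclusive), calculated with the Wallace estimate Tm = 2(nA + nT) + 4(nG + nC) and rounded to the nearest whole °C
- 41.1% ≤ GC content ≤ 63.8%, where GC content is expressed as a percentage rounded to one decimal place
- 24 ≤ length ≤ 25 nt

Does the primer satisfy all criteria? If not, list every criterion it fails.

Base counts: A=6, T=5, G=4, C=8 (length 23).
Tm: Tm = 2·11 + 4·12 = 70°C ✓
GC content: GC 12/23 = 52.2% ✓
length: length 23, outside 24–25 ✗

Fails: length.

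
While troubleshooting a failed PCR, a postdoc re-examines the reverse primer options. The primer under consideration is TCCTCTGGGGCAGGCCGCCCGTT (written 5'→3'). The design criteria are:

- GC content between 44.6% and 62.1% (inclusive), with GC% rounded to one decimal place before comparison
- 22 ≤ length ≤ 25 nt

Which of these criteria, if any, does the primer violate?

Base counts: A=1, T=5, G=8, C=9 (length 23).
GC content: GC 17/23 = 73.9%, outside 44.6–62.1% ✗
length: length 23 ✓

Fails: GC content.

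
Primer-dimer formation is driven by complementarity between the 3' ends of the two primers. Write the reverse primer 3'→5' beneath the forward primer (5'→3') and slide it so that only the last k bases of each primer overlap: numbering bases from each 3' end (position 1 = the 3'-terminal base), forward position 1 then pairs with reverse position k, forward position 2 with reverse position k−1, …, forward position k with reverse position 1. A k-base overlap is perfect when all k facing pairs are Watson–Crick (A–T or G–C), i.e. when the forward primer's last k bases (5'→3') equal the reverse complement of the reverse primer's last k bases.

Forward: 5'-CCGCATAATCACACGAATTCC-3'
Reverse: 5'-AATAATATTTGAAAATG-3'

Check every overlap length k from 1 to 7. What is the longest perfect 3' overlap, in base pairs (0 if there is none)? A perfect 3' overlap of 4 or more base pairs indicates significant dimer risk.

Last 7 bases (5'→3') — forward …GAATTCC, reverse …GAAAATG.
Reverse complement of the reverse primer's last 7 bases: CATTTTC; its first k bases are the reverse complement of the reverse primer's last k bases, so a perfect k-base overlap needs the forward primer's last k bases to equal them.
Comparing (forward last k vs required): k=1: C vs C ✓; k=2: CC vs CA ✗; k=3: TCC vs CAT ✗; k=4: TTCC vs CATT ✗; k=5: ATTCC vs CATTT ✗; k=6: AATTCC vs CATTTT ✗; k=7: GAATTCC vs CATTTTC ✗.
Only k = 1 is perfect, so the longest perfect 3' overlap is 1.

Longest perfect overlap: 1 complementary base pair; below the dimer-risk threshold (threshold 4).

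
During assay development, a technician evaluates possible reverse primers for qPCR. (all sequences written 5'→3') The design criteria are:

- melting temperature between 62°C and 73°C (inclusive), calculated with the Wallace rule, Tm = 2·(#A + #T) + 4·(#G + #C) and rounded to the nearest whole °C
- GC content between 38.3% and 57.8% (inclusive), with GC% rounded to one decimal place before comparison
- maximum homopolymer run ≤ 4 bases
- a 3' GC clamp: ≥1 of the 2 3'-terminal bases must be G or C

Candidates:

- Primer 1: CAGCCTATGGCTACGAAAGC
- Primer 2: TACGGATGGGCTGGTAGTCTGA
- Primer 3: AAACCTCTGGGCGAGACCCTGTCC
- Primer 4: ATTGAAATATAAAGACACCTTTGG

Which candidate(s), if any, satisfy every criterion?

Primer 1 and Primer 2.

Primer 1 (20 nt, A=6 T=3 G=5 C=6): Tm = 2·9 + 4·11 = 62°C ✓; GC 11/20 = 55.0% ✓; longest run = 3 ✓; 3' end GC has 2 G/C ✓ — passes.
Primer 2 (22 nt, A=4 T=6 G=9 C=3): Tm = 2·10 + 4·12 = 68°C ✓; GC 12/22 = 54.5% ✓; longest run = 3 ✓; 3' end GA has 1 G/C ✓ — passes.
Primer 3 (24 nt, A=5 T=4 G=6 C=9): Tm = 2·9 + 4·15 = 78°C, outside 62–73°C ✗; GC 15/24 = 62.5%, outside 38.3–57.8% ✗; longest run = 3 ✓; 3' end CC has 2 G/C ✓ — fails.
Primer 4 (24 nt, A=10 T=7 G=4 C=3): Tm = 2·17 + 4·7 = 62°C ✓; GC 7/24 = 29.2%, outside 38.3–57.8% ✗; longest run = 3 ✓; 3' end GG has 2 G/C ✓ — fails.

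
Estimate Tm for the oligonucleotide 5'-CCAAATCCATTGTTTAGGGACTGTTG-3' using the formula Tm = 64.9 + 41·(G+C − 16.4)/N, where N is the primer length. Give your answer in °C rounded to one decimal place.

56.4°C

Base counts: A=6, T=9, G=6, C=5; G+C = 11, N = 26.
Tm = 64.9 + 41·(11 − 16.4)/26 = 64.9 + -221.40/26 = 56.4°C.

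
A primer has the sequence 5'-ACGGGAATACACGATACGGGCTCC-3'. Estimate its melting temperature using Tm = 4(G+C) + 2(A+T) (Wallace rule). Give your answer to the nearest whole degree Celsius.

Base counts: A=7, T=3, G=7, C=7 (length 24).
Tm = 2·(7+3) + 4·(7+7) = 2·10 + 4·14 = 20 + 56 = 76°C.

76°C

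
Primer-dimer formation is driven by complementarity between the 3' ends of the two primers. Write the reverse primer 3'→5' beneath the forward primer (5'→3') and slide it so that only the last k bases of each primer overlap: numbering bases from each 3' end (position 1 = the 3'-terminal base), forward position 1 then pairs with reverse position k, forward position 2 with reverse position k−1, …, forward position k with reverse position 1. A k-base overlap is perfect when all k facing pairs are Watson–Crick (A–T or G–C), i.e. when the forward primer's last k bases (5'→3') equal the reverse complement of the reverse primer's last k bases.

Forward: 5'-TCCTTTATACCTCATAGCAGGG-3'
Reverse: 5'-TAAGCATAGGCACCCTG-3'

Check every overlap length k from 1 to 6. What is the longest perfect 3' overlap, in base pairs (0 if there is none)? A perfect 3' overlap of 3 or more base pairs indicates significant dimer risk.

Longest perfect overlap: 5 complementary base pairs; significant dimer risk (threshold 3).

Last 6 bases (5'→3') — forward …GCAGGG, reverse …ACCCTG.
Reverse complement of the reverse primer's last 6 bases: CAGGGT; its first k bases are the reverse complement of the reverse primer's last k bases, so a perfect k-base overlap needs the forward primer's last k bases to equal them.
Comparing (forward last k vs required): k=1: G vs C ✗; k=2: GG vs CA ✗; k=3: GGG vs CAG ✗; k=4: AGGG vs CAGG ✗; k=5: CAGGG vs CAGGG ✓; k=6: GCAGGG vs CAGGGT ✗.
Only k = 5 is perfect, so the longest perfect 3' overlap is 5.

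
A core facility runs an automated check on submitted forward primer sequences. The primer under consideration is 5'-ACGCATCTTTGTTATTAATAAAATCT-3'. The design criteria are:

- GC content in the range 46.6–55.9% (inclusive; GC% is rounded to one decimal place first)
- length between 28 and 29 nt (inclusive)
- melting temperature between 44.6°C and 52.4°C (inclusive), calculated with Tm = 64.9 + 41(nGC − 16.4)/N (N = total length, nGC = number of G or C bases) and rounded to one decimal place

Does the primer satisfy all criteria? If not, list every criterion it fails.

Fails: GC content, length.

Base counts: A=9, T=11, G=2, C=4 (length 26).
GC content: GC 6/26 = 23.1%, outside 46.6–55.9% ✗
length: length 26, outside 28–29 ✗
Tm: Tm = 64.9 + 41·(6 − 16.4)/26 = 48.5°C ✓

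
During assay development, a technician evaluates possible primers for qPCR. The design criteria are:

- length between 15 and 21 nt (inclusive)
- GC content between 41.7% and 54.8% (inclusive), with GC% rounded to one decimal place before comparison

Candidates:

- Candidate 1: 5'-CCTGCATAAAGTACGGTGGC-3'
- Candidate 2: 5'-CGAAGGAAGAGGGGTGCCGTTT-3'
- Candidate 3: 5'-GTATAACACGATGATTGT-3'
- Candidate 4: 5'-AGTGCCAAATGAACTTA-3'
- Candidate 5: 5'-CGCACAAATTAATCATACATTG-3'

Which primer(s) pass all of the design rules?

None of the candidates satisfy all criteria.

Candidate 1 (20 nt, A=5 T=4 G=6 C=5): length 20 ✓; GC 11/20 = 55.0%, outside 41.7–54.8% ✗ — fails.
Candidate 2 (22 nt, A=5 T=4 G=10 C=3): length 22, outside 15–21 ✗; GC 13/22 = 59.1%, outside 41.7–54.8% ✗ — fails.
Candidate 3 (18 nt, A=6 T=6 G=4 C=2): length 18 ✓; GC 6/18 = 33.3%, outside 41.7–54.8% ✗ — fails.
Candidate 4 (17 nt, A=7 T=4 G=3 C=3): length 17 ✓; GC 6/17 = 35.3%, outside 41.7–54.8% ✗ — fails.
Candidate 5 (22 nt, A=9 T=6 G=2 C=5): length 22, outside 15–21 ✗; GC 7/22 = 31.8%, outside 41.7–54.8% ✗ — fails.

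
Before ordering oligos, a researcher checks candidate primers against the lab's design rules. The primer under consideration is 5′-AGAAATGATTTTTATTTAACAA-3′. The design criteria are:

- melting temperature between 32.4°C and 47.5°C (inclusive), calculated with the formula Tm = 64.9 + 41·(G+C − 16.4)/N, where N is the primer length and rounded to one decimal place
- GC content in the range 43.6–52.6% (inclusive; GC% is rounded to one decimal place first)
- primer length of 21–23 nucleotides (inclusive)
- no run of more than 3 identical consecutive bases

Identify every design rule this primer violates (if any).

Base counts: A=10, T=9, G=2, C=1 (length 22).
Tm: Tm = 64.9 + 41·(3 − 16.4)/22 = 39.9°C ✓
GC content: GC 3/22 = 13.6%, outside 43.6–52.6% ✗
length: length 22 ✓
homopolymer run: longest run = 5, exceeds 3 ✗

Fails: GC content, homopolymer run.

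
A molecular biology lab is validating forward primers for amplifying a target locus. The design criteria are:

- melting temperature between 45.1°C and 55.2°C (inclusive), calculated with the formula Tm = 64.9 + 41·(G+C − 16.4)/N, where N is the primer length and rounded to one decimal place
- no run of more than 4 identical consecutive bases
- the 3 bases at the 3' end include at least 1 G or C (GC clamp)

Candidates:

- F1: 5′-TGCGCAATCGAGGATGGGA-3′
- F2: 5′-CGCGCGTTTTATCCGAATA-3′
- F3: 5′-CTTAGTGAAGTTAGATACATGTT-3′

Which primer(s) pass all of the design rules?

F1 and F3.

F1 (19 nt, A=5 T=3 G=8 C=3): Tm = 64.9 + 41·(11 − 16.4)/19 = 53.2°C ✓; longest run = 3 ✓; 3' end GGA has 2 G/C ✓ — passes.
F2 (19 nt, A=4 T=6 G=4 C=5): Tm = 64.9 + 41·(9 − 16.4)/19 = 48.9°C ✓; longest run = 4 ✓; 3' end ATA has 0 G/C, need ≥1 ✗ — fails.
F3 (23 nt, A=7 T=9 G=5 C=2): Tm = 64.9 + 41·(7 − 16.4)/23 = 48.1°C ✓; longest run = 2 ✓; 3' end GTT has 1 G/C ✓ — passes.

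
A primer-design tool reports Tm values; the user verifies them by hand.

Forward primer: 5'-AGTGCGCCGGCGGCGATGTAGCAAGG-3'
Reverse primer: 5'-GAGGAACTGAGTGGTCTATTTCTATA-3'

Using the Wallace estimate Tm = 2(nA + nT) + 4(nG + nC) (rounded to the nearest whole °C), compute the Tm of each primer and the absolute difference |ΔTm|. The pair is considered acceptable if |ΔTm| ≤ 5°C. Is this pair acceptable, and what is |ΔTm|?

Forward: A=5 T=3 G=12 C=6 → Tm = 2·8 + 4·18 = 88°C.
Reverse: A=7 T=9 G=7 C=3 → Tm = 2·16 + 4·10 = 72°C.
|ΔTm| = |88 − 72| = 16°C, > 5°C.

|ΔTm| = 16°C; the pair is not acceptable.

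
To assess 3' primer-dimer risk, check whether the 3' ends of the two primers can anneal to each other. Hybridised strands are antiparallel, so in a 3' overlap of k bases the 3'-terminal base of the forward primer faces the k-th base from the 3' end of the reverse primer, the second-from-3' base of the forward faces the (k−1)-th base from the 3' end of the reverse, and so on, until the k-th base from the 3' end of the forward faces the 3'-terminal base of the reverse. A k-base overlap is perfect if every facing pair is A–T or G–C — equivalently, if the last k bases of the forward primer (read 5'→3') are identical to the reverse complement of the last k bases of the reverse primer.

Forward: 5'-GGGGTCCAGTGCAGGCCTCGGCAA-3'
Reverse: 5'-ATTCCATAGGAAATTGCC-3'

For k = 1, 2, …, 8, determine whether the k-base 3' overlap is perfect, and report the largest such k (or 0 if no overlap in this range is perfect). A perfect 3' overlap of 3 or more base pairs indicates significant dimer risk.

Last 8 bases (5'→3') — forward …CTCGGCAA, reverse …AAATTGCC.
Reverse complement of the reverse primer's last 8 bases: GGCAATTT; its first k bases are the reverse complement of the reverse primer's last k bases, so a perfect k-base overlap needs the forward primer's last k bases to equal them.
Comparing (forward last k vs required): k=1: A vs G ✗; k=2: AA vs GG ✗; k=3: CAA vs GGC ✗; k=4: GCAA vs GGCA ✗; k=5: GGCAA vs GGCAA ✓; k=6: CGGCAA vs GGCAAT ✗; k=7: TCGGCAA vs GGCAATT ✗; k=8: CTCGGCAA vs GGCAATTT ✗.
Only k = 5 is perfect, so the longest perfect 3' overlap is 5.

Longest perfect overlap: 5 complementary base pairs; significant dimer risk (threshold 3).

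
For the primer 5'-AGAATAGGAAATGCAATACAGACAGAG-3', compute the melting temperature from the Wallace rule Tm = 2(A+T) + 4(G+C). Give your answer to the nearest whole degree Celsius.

74°C

Base counts: A=14, T=3, G=7, C=3 (length 27).
Tm = 2·(14+3) + 4·(7+3) = 2·17 + 4·10 = 34 + 40 = 74°C.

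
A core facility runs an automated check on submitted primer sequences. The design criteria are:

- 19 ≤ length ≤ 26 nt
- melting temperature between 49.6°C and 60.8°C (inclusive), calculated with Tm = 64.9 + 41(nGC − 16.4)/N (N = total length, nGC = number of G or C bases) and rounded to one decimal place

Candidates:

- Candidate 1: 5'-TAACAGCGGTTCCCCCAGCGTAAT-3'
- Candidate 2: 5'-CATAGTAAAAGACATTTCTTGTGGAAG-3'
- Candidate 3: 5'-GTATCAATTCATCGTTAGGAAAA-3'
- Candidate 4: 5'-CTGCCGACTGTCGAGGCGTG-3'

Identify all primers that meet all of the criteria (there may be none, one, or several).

Candidate 1 (24 nt, A=6 T=5 G=5 C=8): length 24 ✓; Tm = 64.9 + 41·(13 − 16.4)/24 = 59.1°C ✓ — passes.
Candidate 2 (27 nt, A=10 T=8 G=6 C=3): length 27, outside 19–26 ✗; Tm = 64.9 + 41·(9 − 16.4)/27 = 53.7°C ✓ — fails.
Candidate 3 (23 nt, A=9 T=7 G=4 C=3): length 23 ✓; Tm = 64.9 + 41·(7 − 16.4)/23 = 48.1°C, outside 49.6–60.8°C ✗ — fails.
Candidate 4 (20 nt, A=2 T=4 G=8 C=6): length 20 ✓; Tm = 64.9 + 41·(14 − 16.4)/20 = 60.0°C ✓ — passes.

Candidate 1 and Candidate 4.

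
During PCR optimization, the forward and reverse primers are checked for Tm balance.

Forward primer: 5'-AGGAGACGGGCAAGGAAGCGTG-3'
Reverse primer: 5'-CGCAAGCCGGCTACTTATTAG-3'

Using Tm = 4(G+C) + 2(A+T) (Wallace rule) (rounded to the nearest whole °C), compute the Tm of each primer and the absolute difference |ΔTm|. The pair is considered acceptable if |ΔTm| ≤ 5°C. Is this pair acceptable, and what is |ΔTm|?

Forward: A=7 T=1 G=11 C=3 → Tm = 2·8 + 4·14 = 72°C.
Reverse: A=5 T=5 G=5 C=6 → Tm = 2·10 + 4·11 = 64°C.
|ΔTm| = |72 − 64| = 8°C, > 5°C.

|ΔTm| = 8°C; the pair is not acceptable.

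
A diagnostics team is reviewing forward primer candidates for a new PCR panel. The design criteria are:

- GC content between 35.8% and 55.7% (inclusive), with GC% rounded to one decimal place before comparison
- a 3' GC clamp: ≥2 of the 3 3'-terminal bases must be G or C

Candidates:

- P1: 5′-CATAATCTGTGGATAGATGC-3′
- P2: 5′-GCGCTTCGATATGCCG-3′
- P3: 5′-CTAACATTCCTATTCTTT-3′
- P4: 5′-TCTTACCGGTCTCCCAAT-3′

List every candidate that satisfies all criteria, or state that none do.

P1 only.

P1 (20 nt, A=6 T=6 G=5 C=3): GC 8/20 = 40.0% ✓; 3' end TGC has 2 G/C ✓ — passes.
P2 (16 nt, A=2 T=4 G=5 C=5): GC 10/16 = 62.5%, outside 35.8–55.7% ✗; 3' end CCG has 3 G/C ✓ — fails.
P3 (18 nt, A=4 T=9 G=0 C=5): GC 5/18 = 27.8%, outside 35.8–55.7% ✗; 3' end TTT has 0 G/C, need ≥2 ✗ — fails.
P4 (18 nt, A=3 T=6 G=2 C=7): GC 9/18 = 50.0% ✓; 3' end AAT has 0 G/C, need ≥2 ✗ — fails.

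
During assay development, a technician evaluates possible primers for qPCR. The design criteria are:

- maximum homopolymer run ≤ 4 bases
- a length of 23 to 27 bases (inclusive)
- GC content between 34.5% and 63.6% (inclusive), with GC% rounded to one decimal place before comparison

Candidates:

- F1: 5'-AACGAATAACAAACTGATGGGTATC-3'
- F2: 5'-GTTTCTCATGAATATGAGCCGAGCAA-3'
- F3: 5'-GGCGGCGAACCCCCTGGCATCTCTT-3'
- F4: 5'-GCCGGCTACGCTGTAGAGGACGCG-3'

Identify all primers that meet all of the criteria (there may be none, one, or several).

F1 and F2.

F1 (25 nt, A=11 T=5 G=5 C=4): longest run = 3 ✓; length 25 ✓; GC 9/25 = 36.0% ✓ — passes.
F2 (26 nt, A=8 T=7 G=6 C=5): longest run = 3 ✓; length 26 ✓; GC 11/26 = 42.3% ✓ — passes.
F3 (25 nt, A=3 T=5 G=7 C=10): longest run = 5, exceeds 4 ✗; length 25 ✓; GC 17/25 = 68.0%, outside 34.5–63.6% ✗ — fails.
F4 (24 nt, A=4 T=3 G=10 C=7): longest run = 2 ✓; length 24 ✓; GC 17/24 = 70.8%, outside 34.5–63.6% ✗ — fails.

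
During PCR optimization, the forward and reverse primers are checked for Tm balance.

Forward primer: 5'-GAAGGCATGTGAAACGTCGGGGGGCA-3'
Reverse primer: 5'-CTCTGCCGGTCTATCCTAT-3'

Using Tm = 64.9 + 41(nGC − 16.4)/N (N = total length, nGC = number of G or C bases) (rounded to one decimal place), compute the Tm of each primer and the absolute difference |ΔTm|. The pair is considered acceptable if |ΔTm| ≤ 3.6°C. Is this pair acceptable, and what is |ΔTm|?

Forward: G+C = 16, N = 26 → Tm = 64.9 + 41·(16 − 16.4)/26 = 64.3°C.
Reverse: G+C = 10, N = 19 → Tm = 64.9 + 41·(10 − 16.4)/19 = 51.1°C.
|ΔTm| = |64.3 − 51.1| = 13.2°C, > 3.6°C.

|ΔTm| = 13.2°C; the pair is not acceptable.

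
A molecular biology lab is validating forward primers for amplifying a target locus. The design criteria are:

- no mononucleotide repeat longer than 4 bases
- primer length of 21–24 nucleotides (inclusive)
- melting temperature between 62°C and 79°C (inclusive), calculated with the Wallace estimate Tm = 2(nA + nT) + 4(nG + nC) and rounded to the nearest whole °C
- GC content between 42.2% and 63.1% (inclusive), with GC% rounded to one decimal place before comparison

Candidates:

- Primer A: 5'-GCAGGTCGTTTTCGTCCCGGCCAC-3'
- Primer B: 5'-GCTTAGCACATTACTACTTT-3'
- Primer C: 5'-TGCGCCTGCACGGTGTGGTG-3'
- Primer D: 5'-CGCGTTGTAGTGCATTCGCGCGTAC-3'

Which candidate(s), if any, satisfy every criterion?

None of the candidates satisfy all criteria.

Primer A (24 nt, A=2 T=6 G=7 C=9): longest run = 4 ✓; length 24 ✓; Tm = 2·8 + 4·16 = 80°C, outside 62–79°C ✗; GC 16/24 = 66.7%, outside 42.2–63.1% ✗ — fails.
Primer B (20 nt, A=5 T=8 G=2 C=5): longest run = 3 ✓; length 20, outside 21–24 ✗; Tm = 2·13 + 4·7 = 54°C, outside 62–79°C ✗; GC 7/20 = 35.0%, outside 42.2–63.1% ✗ — fails.
Primer C (20 nt, A=1 T=5 G=9 C=5): longest run = 2 ✓; length 20, outside 21–24 ✗; Tm = 2·6 + 4·14 = 68°C ✓; GC 14/20 = 70.0%, outside 42.2–63.1% ✗ — fails.
Primer D (25 nt, A=3 T=7 G=8 C=7): longest run = 2 ✓; length 25, outside 21–24 ✗; Tm = 2·10 + 4·15 = 80°C, outside 62–79°C ✗; GC 15/25 = 60.0% ✓ — fails.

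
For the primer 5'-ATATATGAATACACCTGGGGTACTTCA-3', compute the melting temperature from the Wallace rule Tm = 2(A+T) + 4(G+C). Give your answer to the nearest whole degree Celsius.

Base counts: A=9, T=8, G=5, C=5 (length 27).
Tm = 2·(9+8) + 4·(5+5) = 2·17 + 4·10 = 34 + 40 = 74°C.

74°C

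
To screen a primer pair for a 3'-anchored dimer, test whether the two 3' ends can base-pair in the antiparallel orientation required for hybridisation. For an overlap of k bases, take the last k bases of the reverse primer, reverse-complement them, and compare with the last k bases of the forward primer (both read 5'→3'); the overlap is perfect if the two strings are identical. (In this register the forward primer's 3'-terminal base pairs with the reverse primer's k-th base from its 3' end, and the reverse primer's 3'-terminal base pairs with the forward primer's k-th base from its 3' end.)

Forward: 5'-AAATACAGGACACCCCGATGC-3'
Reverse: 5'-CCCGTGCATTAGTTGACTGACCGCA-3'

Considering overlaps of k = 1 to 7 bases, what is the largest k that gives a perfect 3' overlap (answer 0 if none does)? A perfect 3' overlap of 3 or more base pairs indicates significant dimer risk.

Last 7 bases (5'→3') — forward …CCGATGC, reverse …GACCGCA.
Reverse complement of the reverse primer's last 7 bases: TGCGGTC; its first k bases are the reverse complement of the reverse primer's last k bases, so a perfect k-base overlap needs the forward primer's last k bases to equal them.
Comparing (forward last k vs required): k=1: C vs T ✗; k=2: GC vs TG ✗; k=3: TGC vs TGC ✓; k=4: ATGC vs TGCG ✗; k=5: GATGC vs TGCGG ✗; k=6: CGATGC vs TGCGGT ✗; k=7: CCGATGC vs TGCGGTC ✗.
Only k = 3 is perfect, so the longest perfect 3' overlap is 3.

Longest perfect overlap: 3 complementary base pairs; significant dimer risk (threshold 3).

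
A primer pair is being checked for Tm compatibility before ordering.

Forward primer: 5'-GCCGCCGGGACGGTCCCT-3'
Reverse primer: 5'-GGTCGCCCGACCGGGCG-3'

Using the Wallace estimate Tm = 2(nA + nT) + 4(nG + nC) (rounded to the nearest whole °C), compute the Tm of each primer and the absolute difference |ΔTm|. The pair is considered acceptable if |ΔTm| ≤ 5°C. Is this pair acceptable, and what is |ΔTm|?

|ΔTm| = 2°C; the pair is acceptable.

Forward: A=1 T=2 G=7 C=8 → Tm = 2·3 + 4·15 = 66°C.
Reverse: A=1 T=1 G=8 C=7 → Tm = 2·2 + 4·15 = 64°C.
|ΔTm| = |66 − 64| = 2°C, ≤ 5°C.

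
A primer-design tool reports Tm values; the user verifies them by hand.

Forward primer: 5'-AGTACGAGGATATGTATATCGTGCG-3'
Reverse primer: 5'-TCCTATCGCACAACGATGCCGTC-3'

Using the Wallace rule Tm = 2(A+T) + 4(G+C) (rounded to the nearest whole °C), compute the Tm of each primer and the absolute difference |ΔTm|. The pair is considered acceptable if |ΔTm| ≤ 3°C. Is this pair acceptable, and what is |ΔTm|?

Forward: A=7 T=7 G=8 C=3 → Tm = 2·14 + 4·11 = 72°C.
Reverse: A=5 T=5 G=4 C=9 → Tm = 2·10 + 4·13 = 72°C.
|ΔTm| = |72 − 72| = 0°C, ≤ 3°C.

|ΔTm| = 0°C; the pair is acceptable.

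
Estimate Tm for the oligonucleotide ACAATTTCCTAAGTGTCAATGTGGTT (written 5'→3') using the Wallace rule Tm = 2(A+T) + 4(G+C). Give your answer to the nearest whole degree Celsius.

Base counts: A=7, T=10, G=5, C=4 (length 26).
Tm = 2·(7+10) + 4·(5+4) = 2·17 + 4·9 = 34 + 36 = 70°C.

70°C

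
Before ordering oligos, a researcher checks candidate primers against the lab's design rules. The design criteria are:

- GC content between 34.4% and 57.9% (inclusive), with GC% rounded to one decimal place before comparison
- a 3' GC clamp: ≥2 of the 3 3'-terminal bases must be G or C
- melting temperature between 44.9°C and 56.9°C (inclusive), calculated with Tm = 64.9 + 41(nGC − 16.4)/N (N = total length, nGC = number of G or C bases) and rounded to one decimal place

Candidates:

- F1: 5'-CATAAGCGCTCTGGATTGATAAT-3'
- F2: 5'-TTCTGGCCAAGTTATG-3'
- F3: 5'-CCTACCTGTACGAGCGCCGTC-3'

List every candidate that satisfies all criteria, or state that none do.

F1 (23 nt, A=7 T=7 G=5 C=4): GC 9/23 = 39.1% ✓; 3' end AAT has 0 G/C, need ≥2 ✗; Tm = 64.9 + 41·(9 − 16.4)/23 = 51.7°C ✓ — fails.
F2 (16 nt, A=3 T=6 G=4 C=3): GC 7/16 = 43.8% ✓; 3' end ATG has 1 G/C, need ≥2 ✗; Tm = 64.9 + 41·(7 − 16.4)/16 = 40.8°C, outside 44.9–56.9°C ✗ — fails.
F3 (21 nt, A=3 T=4 G=5 C=9): GC 14/21 = 66.7%, outside 34.4–57.9% ✗; 3' end GTC has 2 G/C ✓; Tm = 64.9 + 41·(14 − 16.4)/21 = 60.2°C, outside 44.9–56.9°C ✗ — fails.

None of the candidates satisfy all criteria.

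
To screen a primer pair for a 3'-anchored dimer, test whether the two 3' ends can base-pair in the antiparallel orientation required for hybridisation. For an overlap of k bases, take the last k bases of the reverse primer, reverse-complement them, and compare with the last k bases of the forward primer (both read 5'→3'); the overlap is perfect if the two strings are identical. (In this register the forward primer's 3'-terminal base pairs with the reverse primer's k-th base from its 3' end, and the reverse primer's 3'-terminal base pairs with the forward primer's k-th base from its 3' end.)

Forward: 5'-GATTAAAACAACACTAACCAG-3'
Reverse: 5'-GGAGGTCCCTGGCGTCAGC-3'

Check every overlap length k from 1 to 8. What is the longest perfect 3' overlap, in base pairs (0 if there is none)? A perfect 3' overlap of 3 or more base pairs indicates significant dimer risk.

Last 8 bases (5'→3') — forward …CTAACCAG, reverse …GCGTCAGC.
Reverse complement of the reverse primer's last 8 bases: GCTGACGC; its first k bases are the reverse complement of the reverse primer's last k bases, so a perfect k-base overlap needs the forward primer's last k bases to equal them.
Comparing (forward last k vs required): k=1: G vs G ✓; k=2: AG vs GC ✗; k=3: CAG vs GCT ✗; k=4: CCAG vs GCTG ✗; k=5: ACCAG vs GCTGA ✗; k=6: AACCAG vs GCTGAC ✗; k=7: TAACCAG vs GCTGACG ✗; k=8: CTAACCAG vs GCTGACGC ✗.
Only k = 1 is perfect, so the longest perfect 3' overlap is 1.

Longest perfect overlap: 1 complementary base pair; below the dimer-risk threshold (threshold 3).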